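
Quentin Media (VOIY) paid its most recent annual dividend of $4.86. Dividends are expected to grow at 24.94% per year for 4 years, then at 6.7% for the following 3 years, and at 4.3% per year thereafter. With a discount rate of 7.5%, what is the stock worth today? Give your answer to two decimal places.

Three-stage DDM. Project D₁…D_7; terminal Gordon value at t=7 with g = 0.043; discount at r = 0.075.
D_1 = 6.0721
D_2 = 7.5865
D_3 = 9.4785
D_4 = 11.8425
D_5 = 12.6359
D_6 = 13.4825
D_7 = 14.3859
TV_7 = 15.0044/(0.075−0.043) = 468.8888
P₀ = Σ Dₜ/(1+r)ᵗ + TV_7/(1+r)^7 = 337.5447

$337.54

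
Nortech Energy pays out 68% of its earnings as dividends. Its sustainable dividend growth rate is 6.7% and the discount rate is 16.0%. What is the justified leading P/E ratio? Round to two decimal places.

7.31

Justified leading P/E = b/(r−g) = 0.68/(0.16−0.067) = 7.3118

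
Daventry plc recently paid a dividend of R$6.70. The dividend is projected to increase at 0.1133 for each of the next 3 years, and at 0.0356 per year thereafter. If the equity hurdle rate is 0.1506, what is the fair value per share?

Two-stage DDM. Project D₁…D_3 at 0.1133, terminal growth 0.0356, discount at r = 0.1506.
D_1 = 7.4591
D_2 = 8.3042
D_3 = 9.2451
Terminal value at t=3: TV = D_4/(r−g) = 9.5742/(0.1506−0.0356) = 83.2541
P₀ = 7.4591/(1+0.1506)^1 + 8.3042/(1+0.1506)^2 + 9.2451/(1+0.1506)^3 + 83.2541/(1+0.1506)^3 = 73.4801

R$73.48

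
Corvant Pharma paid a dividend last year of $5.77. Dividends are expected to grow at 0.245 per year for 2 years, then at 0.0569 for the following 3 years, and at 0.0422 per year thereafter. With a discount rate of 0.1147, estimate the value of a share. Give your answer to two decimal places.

Three-stage DDM. Project D₁…D_5; terminal Gordon value at t=5 with g = 0.0422; discount at r = 0.1147.
D_1 = 7.1837
D_2 = 8.9436
D_3 = 9.4525
D_4 = 9.9904
D_5 = 10.5588
TV_5 = 11.0044/(0.1147−0.0422) = 151.7851
P₀ = Σ Dₜ/(1+r)ᵗ + TV_5/(1+r)^5 = 121.2667

$121.27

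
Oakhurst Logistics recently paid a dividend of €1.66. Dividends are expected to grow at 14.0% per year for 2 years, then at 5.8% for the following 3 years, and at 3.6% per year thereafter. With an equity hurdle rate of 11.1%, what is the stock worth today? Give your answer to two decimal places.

Three-stage DDM. Project D₁…D_5; terminal Gordon value at t=5 with g = 0.036; discount at r = 0.111.
D_1 = 1.8924
D_2 = 2.1573
D_3 = 2.2825
D_4 = 2.4148
D_5 = 2.5549
TV_5 = 2.6469/(0.111−0.036) = 35.2918
P₀ = Σ Dₜ/(1+r)ᵗ + TV_5/(1+r)^5 = 29.0598

€29.06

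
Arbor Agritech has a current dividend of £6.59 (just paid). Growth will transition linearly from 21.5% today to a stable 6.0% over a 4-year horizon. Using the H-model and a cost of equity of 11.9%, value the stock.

H-model: P₀ = D₀[(1+g_L) + H(g_S−g_L)]/(r−g_L), with H = 4/2 = 2.
P₀ = 6.59 × [(1+0.06) + 2×(0.215−0.06)] / (0.119−0.06)
   = 6.59 × 1.3700 / 0.059 = 153.0220

£153.02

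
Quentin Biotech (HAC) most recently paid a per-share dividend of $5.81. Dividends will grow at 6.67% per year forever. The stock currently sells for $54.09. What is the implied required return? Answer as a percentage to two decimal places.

18.13%

Rearranging the constant-growth DDM: r = D₁/P₀ + g.
D₁ = 5.81 × (1 + 0.0667) = 6.1975.
r = 6.1975 / 54.09 + 0.0667 = 0.11458 + 0.0667 = 0.18128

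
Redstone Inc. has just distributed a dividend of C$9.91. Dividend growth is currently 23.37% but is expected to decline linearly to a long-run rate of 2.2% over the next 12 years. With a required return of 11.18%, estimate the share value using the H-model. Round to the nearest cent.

H-model: P₀ = D₀[(1+g_L) + H(g_S−g_L)]/(r−g_L), with H = 12/2 = 6.
P₀ = 9.91 × [(1+0.022) + 6×(0.2337−0.022)] / (0.1118−0.022)
   = 9.91 × 2.2922 / 0.0898 = 252.9588

C$252.96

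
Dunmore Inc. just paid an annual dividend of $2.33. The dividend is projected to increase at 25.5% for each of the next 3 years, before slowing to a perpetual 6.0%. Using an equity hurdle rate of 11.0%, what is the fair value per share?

Two-stage DDM. Project D₁…D_3 at 0.255, terminal growth 0.06, discount at r = 0.11.
D_1 = 2.9242
D_2 = 3.6698
D_3 = 4.6056
Terminal value at t=3: TV = D_4/(r−g) = 4.8819/(0.11−0.06) = 97.6389
P₀ = 2.9242/(1+0.11)^1 + 3.6698/(1+0.11)^2 + 4.6056/(1+0.11)^3 + 97.6389/(1+0.11)^3 = 80.3732

$80.37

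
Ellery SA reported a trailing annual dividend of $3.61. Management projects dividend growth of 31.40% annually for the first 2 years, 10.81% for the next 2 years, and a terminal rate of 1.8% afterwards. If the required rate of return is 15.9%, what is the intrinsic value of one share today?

$48.03

Three-stage DDM. Project D₁…D_4; terminal Gordon value at t=4 with g = 0.018; discount at r = 0.159.
D_1 = 4.7435
D_2 = 6.2330
D_3 = 6.9068
D_4 = 7.6534
TV_4 = 7.7912/(0.159−0.018) = 55.2566
P₀ = Σ Dₜ/(1+r)ᵗ + TV_4/(1+r)^4 = 48.0340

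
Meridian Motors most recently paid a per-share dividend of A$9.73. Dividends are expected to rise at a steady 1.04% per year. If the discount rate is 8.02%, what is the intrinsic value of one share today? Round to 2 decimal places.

Gordon growth model: P₀ = D₁/(r − g). D₁ = 9.73 × (1 + 0.0104) = 9.8312.
P₀ = 9.8312 / (0.0802 − 0.0104) = 9.8312 / 0.0698 = 140.8480

A$140.85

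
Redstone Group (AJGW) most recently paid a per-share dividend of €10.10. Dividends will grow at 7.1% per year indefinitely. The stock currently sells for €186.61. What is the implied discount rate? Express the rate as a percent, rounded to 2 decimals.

12.90%

Rearranging the constant-growth DDM: r = D₁/P₀ + g.
D₁ = 10.10 × (1 + 0.071) = 10.8171.
r = 10.8171 / 186.61 + 0.071 = 0.05797 + 0.071 = 0.12897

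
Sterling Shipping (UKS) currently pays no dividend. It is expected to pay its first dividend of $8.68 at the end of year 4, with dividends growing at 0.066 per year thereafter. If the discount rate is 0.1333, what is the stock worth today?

$88.61

Deferred-dividend DDM. At t=3 the remaining stream is a growing perpetuity with first payment D_4 = 8.68.
V_3 = D_4/(r−g) = 8.68/(0.1333−0.066) = 128.9747
P₀ = V_3/(1+r)^3 = 128.9747/(1+0.1333)^3 = 88.6074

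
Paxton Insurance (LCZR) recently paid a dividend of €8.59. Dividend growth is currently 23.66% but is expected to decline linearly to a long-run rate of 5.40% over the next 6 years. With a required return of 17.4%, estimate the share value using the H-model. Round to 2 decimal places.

€114.66

H-model: P₀ = D₀[(1+g_L) + H(g_S−g_L)]/(r−g_L), with H = 6/2 = 3.
P₀ = 8.59 × [(1+0.054) + 3×(0.2366−0.054)] / (0.174−0.054)
   = 8.59 × 1.6018 / 0.12 = 114.6622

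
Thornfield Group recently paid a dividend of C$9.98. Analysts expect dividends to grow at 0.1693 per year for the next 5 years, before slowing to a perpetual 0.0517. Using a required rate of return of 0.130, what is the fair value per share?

Two-stage DDM. Project D₁…D_5 at 0.1693, terminal growth 0.0517, discount at r = 0.13.
D_1 = 11.6696
D_2 = 13.6453
D_3 = 15.9554
D_4 = 18.6567
D_5 = 21.8153
Terminal value at t=5: TV = D_6/(r−g) = 22.9431/(0.13−0.0517) = 293.0154
P₀ = 11.6696/(1+0.13)^1 + 13.6453/(1+0.13)^2 + 15.9554/(1+0.13)^3 + 18.6567/(1+0.13)^4 + 21.8153/(1+0.13)^5 + 293.0154/(1+0.13)^5 = 214.3912

C$214.39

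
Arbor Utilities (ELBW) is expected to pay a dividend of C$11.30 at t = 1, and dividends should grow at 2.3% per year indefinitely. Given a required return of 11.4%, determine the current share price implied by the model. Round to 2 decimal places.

C$124.18

Gordon growth model: P₀ = D₁/(r − g), with D₁ = 11.30 given directly.
P₀ = 11.3000 / (0.114 − 0.023) = 11.3000 / 0.091 = 124.1758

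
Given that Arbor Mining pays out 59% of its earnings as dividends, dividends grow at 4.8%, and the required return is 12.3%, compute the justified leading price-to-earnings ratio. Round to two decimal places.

7.87

Justified leading P/E = b/(r−g) = 0.59/(0.123−0.048) = 7.8667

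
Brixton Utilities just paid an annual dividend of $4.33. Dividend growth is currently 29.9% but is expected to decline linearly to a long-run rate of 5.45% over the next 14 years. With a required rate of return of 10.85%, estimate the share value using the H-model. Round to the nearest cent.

$221.79

H-model: P₀ = D₀[(1+g_L) + H(g_S−g_L)]/(r−g_L), with H = 14/2 = 7.
P₀ = 4.33 × [(1+0.0545) + 7×(0.299−0.0545)] / (0.1085−0.0545)
   = 4.33 × 2.7660 / 0.054 = 221.7922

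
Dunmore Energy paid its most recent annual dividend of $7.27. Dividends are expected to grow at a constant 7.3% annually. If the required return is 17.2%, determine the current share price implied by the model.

$78.80

Gordon growth model: P₀ = D₁/(r − g). D₁ = 7.27 × (1 + 0.073) = 7.8007.
P₀ = 7.8007 / (0.172 − 0.073) = 7.8007 / 0.099 = 78.7951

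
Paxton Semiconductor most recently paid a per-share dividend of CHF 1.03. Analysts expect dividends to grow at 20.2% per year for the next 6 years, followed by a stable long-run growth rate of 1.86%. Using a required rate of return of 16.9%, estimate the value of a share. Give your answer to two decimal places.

CHF 15.06

Two-stage DDM. Project D₁…D_6 at 0.202, terminal growth 0.0186, discount at r = 0.169.
D_1 = 1.2381
D_2 = 1.4881
D_3 = 1.7888
D_4 = 2.1501
D_5 = 2.5844
D_6 = 3.1064
Terminal value at t=6: TV = D_7/(r−g) = 3.1642/(0.169−0.0186) = 21.0387
P₀ = 1.2381/(1+0.169)^1 + 1.4881/(1+0.169)^2 + 1.7888/(1+0.169)^3 + 2.1501/(1+0.169)^4 + 2.5844/(1+0.169)^5 + 3.1064/(1+0.169)^6 + 21.0387/(1+0.169)^6 = 15.0641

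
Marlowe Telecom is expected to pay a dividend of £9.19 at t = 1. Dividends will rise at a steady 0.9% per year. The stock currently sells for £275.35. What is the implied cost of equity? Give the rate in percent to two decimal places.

Rearranging the constant-growth DDM: r = D₁/P₀ + g.
r = 9.1900 / 275.35 + 0.009 = 0.03338 + 0.009 = 0.04238

4.24%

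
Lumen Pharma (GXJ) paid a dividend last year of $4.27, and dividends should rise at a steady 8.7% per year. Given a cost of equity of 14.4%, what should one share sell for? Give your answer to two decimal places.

Gordon growth model: P₀ = D₁/(r − g). D₁ = 4.27 × (1 + 0.087) = 4.6415.
P₀ = 4.6415 / (0.144 − 0.087) = 4.6415 / 0.057 = 81.4296

$81.43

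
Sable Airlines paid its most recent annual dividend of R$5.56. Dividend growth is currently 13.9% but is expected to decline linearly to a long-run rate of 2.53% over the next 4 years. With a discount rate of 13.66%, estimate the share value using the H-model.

R$62.58

H-model: P₀ = D₀[(1+g_L) + H(g_S−g_L)]/(r−g_L), with H = 4/2 = 2.
P₀ = 5.56 × [(1+0.0253) + 2×(0.139−0.0253)] / (0.1366−0.0253)
   = 5.56 × 1.2527 / 0.1113 = 62.5787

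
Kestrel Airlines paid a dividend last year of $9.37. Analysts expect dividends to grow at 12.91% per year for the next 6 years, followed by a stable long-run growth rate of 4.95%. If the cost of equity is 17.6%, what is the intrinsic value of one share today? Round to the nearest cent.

$109.77

Two-stage DDM. Project D₁…D_6 at 0.1291, terminal growth 0.0495, discount at r = 0.176.
D_1 = 10.5797
D_2 = 11.9455
D_3 = 13.4877
D_4 = 15.2289
D_5 = 17.1950
D_6 = 19.4148
Terminal value at t=6: TV = D_7/(r−g) = 20.3759/(0.176−0.0495) = 161.0742
P₀ = 10.5797/(1+0.176)^1 + 11.9455/(1+0.176)^2 + 13.4877/(1+0.176)^3 + 15.2289/(1+0.176)^4 + 17.1950/(1+0.176)^5 + 19.4148/(1+0.176)^6 + 161.0742/(1+0.176)^6 = 109.7690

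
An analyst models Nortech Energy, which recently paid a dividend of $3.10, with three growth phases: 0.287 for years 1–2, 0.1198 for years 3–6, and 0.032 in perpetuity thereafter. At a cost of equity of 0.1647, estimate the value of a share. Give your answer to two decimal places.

Three-stage DDM. Project D₁…D_6; terminal Gordon value at t=6 with g = 0.032; discount at r = 0.1647.
D_1 = 3.9897
D_2 = 5.1347
D_3 = 5.7499
D_4 = 6.4387
D_5 = 7.2101
D_6 = 8.0738
TV_6 = 8.3322/(0.1647−0.032) = 62.7898
P₀ = Σ Dₜ/(1+r)ᵗ + TV_6/(1+r)^6 = 46.1014

$46.10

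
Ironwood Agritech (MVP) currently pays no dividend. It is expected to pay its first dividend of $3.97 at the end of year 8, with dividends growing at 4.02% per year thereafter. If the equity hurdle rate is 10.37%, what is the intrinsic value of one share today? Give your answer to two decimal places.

Deferred-dividend DDM. At t=7 the remaining stream is a growing perpetuity with first payment D_8 = 3.97.
V_7 = D_8/(r−g) = 3.97/(0.1037−0.0402) = 62.5197
P₀ = V_7/(1+r)^7 = 62.5197/(1+0.1037)^7 = 31.3371

$31.34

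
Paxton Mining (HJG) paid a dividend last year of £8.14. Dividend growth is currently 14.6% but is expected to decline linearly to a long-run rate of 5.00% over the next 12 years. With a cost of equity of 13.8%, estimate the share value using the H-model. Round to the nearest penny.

£150.40

H-model: P₀ = D₀[(1+g_L) + H(g_S−g_L)]/(r−g_L), with H = 12/2 = 6.
P₀ = 8.14 × [(1+0.05) + 6×(0.146−0.05)] / (0.138−0.05)
   = 8.14 × 1.6260 / 0.088 = 150.4050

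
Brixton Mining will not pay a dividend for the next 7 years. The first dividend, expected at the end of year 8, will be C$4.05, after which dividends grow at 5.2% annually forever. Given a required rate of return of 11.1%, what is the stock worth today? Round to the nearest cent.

C$32.86

Deferred-dividend DDM. At t=7 the remaining stream is a growing perpetuity with first payment D_8 = 4.05.
V_7 = D_8/(r−g) = 4.05/(0.111−0.052) = 68.6441
P₀ = V_7/(1+r)^7 = 68.6441/(1+0.111)^7 = 32.8552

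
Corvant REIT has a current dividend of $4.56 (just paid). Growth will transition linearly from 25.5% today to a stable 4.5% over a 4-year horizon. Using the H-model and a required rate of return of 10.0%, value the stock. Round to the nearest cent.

H-model: P₀ = D₀[(1+g_L) + H(g_S−g_L)]/(r−g_L), with H = 4/2 = 2.
P₀ = 4.56 × [(1+0.045) + 2×(0.255−0.045)] / (0.1−0.045)
   = 4.56 × 1.4650 / 0.055 = 121.4618

$121.46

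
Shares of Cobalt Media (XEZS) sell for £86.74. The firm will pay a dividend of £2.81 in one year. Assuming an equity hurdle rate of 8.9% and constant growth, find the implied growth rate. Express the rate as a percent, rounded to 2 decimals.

From P₀ = D₁/(r − g), the implied growth is g = r − D₁/P₀.
g = 0.089 − 2.81/86.74 = 0.089 − 0.03240 = 0.05660

5.66%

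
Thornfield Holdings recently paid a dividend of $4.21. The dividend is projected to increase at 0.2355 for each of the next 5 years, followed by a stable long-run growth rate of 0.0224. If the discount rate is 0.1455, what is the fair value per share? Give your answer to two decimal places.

$77.60

Two-stage DDM. Project D₁…D_5 at 0.2355, terminal growth 0.0224, discount at r = 0.1455.
D_1 = 5.2015
D_2 = 6.4264
D_3 = 7.9398
D_4 = 9.8096
D_5 = 12.1198
Terminal value at t=5: TV = D_6/(r−g) = 12.3913/(0.1455−0.0224) = 100.6604
P₀ = 5.2015/(1+0.1455)^1 + 6.4264/(1+0.1455)^2 + 7.9398/(1+0.1455)^3 + 9.8096/(1+0.1455)^4 + 12.1198/(1+0.1455)^5 + 100.6604/(1+0.1455)^5 = 77.5997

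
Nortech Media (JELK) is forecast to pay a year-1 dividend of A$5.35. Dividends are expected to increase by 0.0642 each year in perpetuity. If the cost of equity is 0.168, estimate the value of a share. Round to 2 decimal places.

Gordon growth model: P₀ = D₁/(r − g), with D₁ = 5.35 given directly.
P₀ = 5.3500 / (0.168 − 0.0642) = 5.3500 / 0.1038 = 51.5414

A$51.54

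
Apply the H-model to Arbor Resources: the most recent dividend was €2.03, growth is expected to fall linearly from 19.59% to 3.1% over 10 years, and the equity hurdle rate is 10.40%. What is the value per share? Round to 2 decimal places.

H-model: P₀ = D₀[(1+g_L) + H(g_S−g_L)]/(r−g_L), with H = 10/2 = 5.
P₀ = 2.03 × [(1+0.031) + 5×(0.1959−0.031)] / (0.104−0.031)
   = 2.03 × 1.8555 / 0.073 = 51.5982

€51.60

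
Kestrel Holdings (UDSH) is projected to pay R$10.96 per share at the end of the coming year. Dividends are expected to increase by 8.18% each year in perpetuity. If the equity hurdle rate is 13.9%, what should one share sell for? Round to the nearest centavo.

R$191.61

Gordon growth model: P₀ = D₁/(r − g), with D₁ = 10.96 given directly.
P₀ = 10.9600 / (0.139 − 0.0818) = 10.9600 / 0.0572 = 191.6084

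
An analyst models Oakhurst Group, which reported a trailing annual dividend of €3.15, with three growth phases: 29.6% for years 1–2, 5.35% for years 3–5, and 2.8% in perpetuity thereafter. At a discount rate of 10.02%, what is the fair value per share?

€74.75

Three-stage DDM. Project D₁…D_5; terminal Gordon value at t=5 with g = 0.028; discount at r = 0.1002.
D_1 = 4.0824
D_2 = 5.2908
D_3 = 5.5738
D_4 = 5.8720
D_5 = 6.1862
TV_5 = 6.3594/(0.1002−0.028) = 88.0806
P₀ = Σ Dₜ/(1+r)ᵗ + TV_5/(1+r)^5 = 74.7538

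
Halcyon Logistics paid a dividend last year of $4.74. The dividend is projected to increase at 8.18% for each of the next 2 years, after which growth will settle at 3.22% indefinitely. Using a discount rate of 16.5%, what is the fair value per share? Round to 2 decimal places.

$40.26

Two-stage DDM. Project D₁…D_2 at 0.0818, terminal growth 0.0322, discount at r = 0.165.
D_1 = 5.1277
D_2 = 5.5472
Terminal value at t=2: TV = D_3/(r−g) = 5.7258/(0.165−0.0322) = 43.1160
P₀ = 5.1277/(1+0.165)^1 + 5.5472/(1+0.165)^2 + 43.1160/(1+0.165)^2 = 40.2564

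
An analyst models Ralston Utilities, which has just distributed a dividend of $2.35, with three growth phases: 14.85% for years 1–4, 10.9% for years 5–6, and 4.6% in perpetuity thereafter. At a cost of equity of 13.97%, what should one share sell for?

Three-stage DDM. Project D₁…D_6; terminal Gordon value at t=6 with g = 0.046; discount at r = 0.1397.
D_1 = 2.6990
D_2 = 3.0998
D_3 = 3.5601
D_4 = 4.0888
D_5 = 4.5344
D_6 = 5.0287
TV_6 = 5.2600/(0.1397−0.046) = 56.1367
P₀ = Σ Dₜ/(1+r)ᵗ + TV_6/(1+r)^6 = 39.8512

$39.85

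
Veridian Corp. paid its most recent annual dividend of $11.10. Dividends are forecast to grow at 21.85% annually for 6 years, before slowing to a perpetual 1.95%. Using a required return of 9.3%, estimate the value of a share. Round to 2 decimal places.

Two-stage DDM. Project D₁…D_6 at 0.2185, terminal growth 0.0195, discount at r = 0.093.
D_1 = 13.5254
D_2 = 16.4806
D_3 = 20.0817
D_4 = 24.4695
D_5 = 29.8161
D_6 = 36.3309
Terminal value at t=6: TV = D_7/(r−g) = 37.0394/(0.093−0.0195) = 503.9368
P₀ = 13.5254/(1+0.093)^1 + 16.4806/(1+0.093)^2 + 20.0817/(1+0.093)^3 + 24.4695/(1+0.093)^4 + 29.8161/(1+0.093)^5 + 36.3309/(1+0.093)^6 + 503.9368/(1+0.093)^6 = 394.6835

$394.68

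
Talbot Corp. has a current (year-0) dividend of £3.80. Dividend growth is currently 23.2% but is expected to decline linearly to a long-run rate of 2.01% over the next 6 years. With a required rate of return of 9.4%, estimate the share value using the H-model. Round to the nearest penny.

H-model: P₀ = D₀[(1+g_L) + H(g_S−g_L)]/(r−g_L), with H = 6/2 = 3.
P₀ = 3.80 × [(1+0.0201) + 3×(0.232−0.0201)] / (0.094−0.0201)
   = 3.80 × 1.6558 / 0.0739 = 85.1426

£85.14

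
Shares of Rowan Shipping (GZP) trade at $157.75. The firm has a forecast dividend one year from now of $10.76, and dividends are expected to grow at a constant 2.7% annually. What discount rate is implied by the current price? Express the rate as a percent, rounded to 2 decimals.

Rearranging the constant-growth DDM: r = D₁/P₀ + g.
r = 10.7600 / 157.75 + 0.027 = 0.06821 + 0.027 = 0.09521

9.52%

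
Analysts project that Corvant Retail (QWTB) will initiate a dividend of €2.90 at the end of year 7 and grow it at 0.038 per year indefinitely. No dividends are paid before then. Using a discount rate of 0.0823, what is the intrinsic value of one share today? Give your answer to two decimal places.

Deferred-dividend DDM. At t=6 the remaining stream is a growing perpetuity with first payment D_7 = 2.90.
V_6 = D_7/(r−g) = 2.90/(0.0823−0.038) = 65.4628
P₀ = V_6/(1+r)^6 = 65.4628/(1+0.0823)^6 = 40.7294

€40.73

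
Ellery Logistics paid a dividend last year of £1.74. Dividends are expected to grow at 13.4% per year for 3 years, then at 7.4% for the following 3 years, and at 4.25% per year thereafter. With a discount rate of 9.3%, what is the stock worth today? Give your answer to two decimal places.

£49.31

Three-stage DDM. Project D₁…D_6; terminal Gordon value at t=6 with g = 0.0425; discount at r = 0.093.
D_1 = 1.9732
D_2 = 2.2376
D_3 = 2.5374
D_4 = 2.7252
D_5 = 2.9268
D_6 = 3.1434
TV_6 = 3.2770/(0.093−0.0425) = 64.8912
P₀ = Σ Dₜ/(1+r)ᵗ + TV_6/(1+r)^6 = 49.3106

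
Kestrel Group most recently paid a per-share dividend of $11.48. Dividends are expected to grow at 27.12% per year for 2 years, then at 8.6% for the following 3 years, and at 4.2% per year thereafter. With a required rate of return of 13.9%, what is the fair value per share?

Three-stage DDM. Project D₁…D_5; terminal Gordon value at t=5 with g = 0.042; discount at r = 0.139.
D_1 = 14.5934
D_2 = 18.5511
D_3 = 20.1465
D_4 = 21.8791
D_5 = 23.7607
TV_5 = 24.7586/(0.139−0.042) = 255.2438
P₀ = Σ Dₜ/(1+r)ᵗ + TV_5/(1+r)^5 = 199.2893

$199.29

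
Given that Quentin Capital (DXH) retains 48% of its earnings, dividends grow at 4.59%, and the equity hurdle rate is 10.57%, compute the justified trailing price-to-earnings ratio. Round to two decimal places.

9.09

Payout ratio b = 1 − 0.48 = 0.52.
Justified trailing P/E = b(1+g)/(r−g) = 0.52×(1+0.0459)/(0.1057−0.0459) = 9.0948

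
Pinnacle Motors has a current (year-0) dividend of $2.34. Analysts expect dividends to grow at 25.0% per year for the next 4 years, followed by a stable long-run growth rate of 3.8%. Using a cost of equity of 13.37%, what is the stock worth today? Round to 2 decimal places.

Two-stage DDM. Project D₁…D_4 at 0.25, terminal growth 0.038, discount at r = 0.1337.
D_1 = 2.9250
D_2 = 3.6562
D_3 = 4.5703
D_4 = 5.7129
Terminal value at t=4: TV = D_5/(r−g) = 5.9300/(0.1337−0.038) = 61.9643
P₀ = 2.9250/(1+0.1337)^1 + 3.6562/(1+0.1337)^2 + 4.5703/(1+0.1337)^3 + 5.7129/(1+0.1337)^4 + 61.9643/(1+0.1337)^4 = 49.5298

$49.53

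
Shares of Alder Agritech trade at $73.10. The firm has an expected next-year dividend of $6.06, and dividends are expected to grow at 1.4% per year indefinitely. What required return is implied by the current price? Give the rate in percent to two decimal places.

9.69%

Rearranging the constant-growth DDM: r = D₁/P₀ + g.
r = 6.0600 / 73.10 + 0.014 = 0.08290 + 0.014 = 0.09690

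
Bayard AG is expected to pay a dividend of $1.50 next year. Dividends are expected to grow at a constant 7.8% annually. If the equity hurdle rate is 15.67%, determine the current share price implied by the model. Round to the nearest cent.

$19.06

Gordon growth model: P₀ = D₁/(r − g), with D₁ = 1.50 given directly.
P₀ = 1.5000 / (0.1567 − 0.078) = 1.5000 / 0.0787 = 19.0597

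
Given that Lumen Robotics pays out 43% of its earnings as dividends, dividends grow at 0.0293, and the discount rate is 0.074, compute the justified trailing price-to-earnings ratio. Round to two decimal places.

9.90

Justified trailing P/E = b(1+g)/(r−g) = 0.43×(1+0.0293)/(0.074−0.0293) = 9.9015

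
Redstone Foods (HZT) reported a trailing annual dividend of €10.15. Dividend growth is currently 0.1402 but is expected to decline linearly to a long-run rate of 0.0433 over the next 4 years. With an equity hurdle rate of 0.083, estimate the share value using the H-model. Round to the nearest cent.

H-model: P₀ = D₀[(1+g_L) + H(g_S−g_L)]/(r−g_L), with H = 4/2 = 2.
P₀ = 10.15 × [(1+0.0433) + 2×(0.1402−0.0433)] / (0.083−0.0433)
   = 10.15 × 1.2371 / 0.0397 = 316.2863

€316.29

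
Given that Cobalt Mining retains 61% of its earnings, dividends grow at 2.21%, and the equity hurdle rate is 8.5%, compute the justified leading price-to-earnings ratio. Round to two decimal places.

Payout ratio b = 1 − 0.61 = 0.39.
Justified leading P/E = b/(r−g) = 0.39/(0.085−0.0221) = 6.2003

6.20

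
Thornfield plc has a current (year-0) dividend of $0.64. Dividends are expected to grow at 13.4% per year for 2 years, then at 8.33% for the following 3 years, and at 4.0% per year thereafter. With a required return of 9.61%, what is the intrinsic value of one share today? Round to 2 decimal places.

$15.61

Three-stage DDM. Project D₁…D_5; terminal Gordon value at t=5 with g = 0.04; discount at r = 0.0961.
D_1 = 0.7258
D_2 = 0.8230
D_3 = 0.8916
D_4 = 0.9658
D_5 = 1.0463
TV_5 = 1.0881/(0.0961−0.04) = 19.3965
P₀ = Σ Dₜ/(1+r)ᵗ + TV_5/(1+r)^5 = 15.6141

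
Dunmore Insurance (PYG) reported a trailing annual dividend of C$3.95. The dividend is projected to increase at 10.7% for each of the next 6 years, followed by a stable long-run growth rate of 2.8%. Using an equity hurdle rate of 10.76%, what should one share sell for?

C$74.50

Two-stage DDM. Project D₁…D_6 at 0.107, terminal growth 0.028, discount at r = 0.1076.
D_1 = 4.3727
D_2 = 4.8405
D_3 = 5.3585
D_4 = 5.9318
D_5 = 6.5665
D_6 = 7.2691
Terminal value at t=6: TV = D_7/(r−g) = 7.4727/(0.1076−0.028) = 93.8778
P₀ = 4.3727/(1+0.1076)^1 + 4.8405/(1+0.1076)^2 + 5.3585/(1+0.1076)^3 + 5.9318/(1+0.1076)^4 + 6.5665/(1+0.1076)^5 + 7.2691/(1+0.1076)^6 + 93.8778/(1+0.1076)^6 = 74.5021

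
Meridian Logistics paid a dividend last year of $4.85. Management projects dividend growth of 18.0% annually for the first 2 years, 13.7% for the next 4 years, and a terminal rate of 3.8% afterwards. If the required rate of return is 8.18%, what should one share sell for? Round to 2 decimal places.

Three-stage DDM. Project D₁…D_6; terminal Gordon value at t=6 with g = 0.038; discount at r = 0.0818.
D_1 = 5.7230
D_2 = 6.7531
D_3 = 7.6783
D_4 = 8.7303
D_5 = 9.9263
D_6 = 11.2862
TV_6 = 11.7151/(0.0818−0.038) = 267.4674
P₀ = Σ Dₜ/(1+r)ᵗ + TV_6/(1+r)^6 = 204.1153

$204.12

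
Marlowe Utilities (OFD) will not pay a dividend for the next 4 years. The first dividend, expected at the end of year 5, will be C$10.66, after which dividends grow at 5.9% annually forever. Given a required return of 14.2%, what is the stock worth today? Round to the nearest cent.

Deferred-dividend DDM. At t=4 the remaining stream is a growing perpetuity with first payment D_5 = 10.66.
V_4 = D_5/(r−g) = 10.66/(0.142−0.059) = 128.4337
P₀ = V_4/(1+r)^4 = 128.4337/(1+0.142)^4 = 75.5118

C$75.51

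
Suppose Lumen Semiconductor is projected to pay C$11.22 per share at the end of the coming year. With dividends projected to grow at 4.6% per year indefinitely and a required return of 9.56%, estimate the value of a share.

Gordon growth model: P₀ = D₁/(r − g), with D₁ = 11.22 given directly.
P₀ = 11.2200 / (0.0956 − 0.046) = 11.2200 / 0.0496 = 226.2097

C$226.21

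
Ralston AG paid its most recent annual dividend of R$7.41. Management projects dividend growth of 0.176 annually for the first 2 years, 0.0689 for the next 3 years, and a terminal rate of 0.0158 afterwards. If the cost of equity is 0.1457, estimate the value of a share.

Three-stage DDM. Project D₁…D_5; terminal Gordon value at t=5 with g = 0.0158; discount at r = 0.1457.
D_1 = 8.7142
D_2 = 10.2479
D_3 = 10.9539
D_4 = 11.7087
D_5 = 12.5154
TV_5 = 12.7131/(0.1457−0.0158) = 97.8685
P₀ = Σ Dₜ/(1+r)ᵗ + TV_5/(1+r)^5 = 85.4104

R$85.41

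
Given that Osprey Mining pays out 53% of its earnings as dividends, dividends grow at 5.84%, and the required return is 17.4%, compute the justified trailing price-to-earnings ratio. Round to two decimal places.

Justified trailing P/E = b(1+g)/(r−g) = 0.53×(1+0.0584)/(0.174−0.0584) = 4.8525

4.85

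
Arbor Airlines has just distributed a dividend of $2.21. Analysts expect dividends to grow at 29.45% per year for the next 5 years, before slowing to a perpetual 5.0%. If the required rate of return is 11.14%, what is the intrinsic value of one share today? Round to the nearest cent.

$98.89

Two-stage DDM. Project D₁…D_5 at 0.2945, terminal growth 0.05, discount at r = 0.1114.
D_1 = 2.8608
D_2 = 3.7034
D_3 = 4.7940
D_4 = 6.2058
D_5 = 8.0335
Terminal value at t=5: TV = D_6/(r−g) = 8.4351/(0.1114−0.05) = 137.3800
P₀ = 2.8608/(1+0.1114)^1 + 3.7034/(1+0.1114)^2 + 4.7940/(1+0.1114)^3 + 6.2058/(1+0.1114)^4 + 8.0335/(1+0.1114)^5 + 137.3800/(1+0.1114)^5 = 98.8854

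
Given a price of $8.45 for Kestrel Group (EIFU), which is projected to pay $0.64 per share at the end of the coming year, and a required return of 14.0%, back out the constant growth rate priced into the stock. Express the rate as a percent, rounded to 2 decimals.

6.43%

From P₀ = D₁/(r − g), the implied growth is g = r − D₁/P₀.
g = 0.14 − 0.64/8.45 = 0.14 − 0.07574 = 0.06426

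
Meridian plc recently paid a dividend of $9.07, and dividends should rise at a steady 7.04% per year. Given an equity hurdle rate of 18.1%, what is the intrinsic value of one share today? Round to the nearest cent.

$87.78

Gordon growth model: P₀ = D₁/(r − g). D₁ = 9.07 × (1 + 0.0704) = 9.7085.
P₀ = 9.7085 / (0.181 − 0.0704) = 9.7085 / 0.1106 = 87.7805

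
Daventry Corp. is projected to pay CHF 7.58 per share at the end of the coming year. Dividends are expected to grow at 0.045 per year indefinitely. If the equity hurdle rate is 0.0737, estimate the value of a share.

Gordon growth model: P₀ = D₁/(r − g), with D₁ = 7.58 given directly.
P₀ = 7.5800 / (0.0737 − 0.045) = 7.5800 / 0.0287 = 264.1115

CHF 264.11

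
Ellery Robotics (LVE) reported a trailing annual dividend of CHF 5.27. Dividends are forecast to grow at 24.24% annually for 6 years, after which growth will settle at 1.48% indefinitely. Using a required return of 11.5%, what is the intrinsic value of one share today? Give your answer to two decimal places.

Two-stage DDM. Project D₁…D_6 at 0.2424, terminal growth 0.0148, discount at r = 0.115.
D_1 = 6.5474
D_2 = 8.1345
D_3 = 10.1064
D_4 = 12.5561
D_5 = 15.5998
D_6 = 19.3811
Terminal value at t=6: TV = D_7/(r−g) = 19.6680/(0.115−0.0148) = 196.2872
P₀ = 6.5474/(1+0.115)^1 + 8.1345/(1+0.115)^2 + 10.1064/(1+0.115)^3 + 12.5561/(1+0.115)^4 + 15.5998/(1+0.115)^5 + 19.3811/(1+0.115)^6 + 196.2872/(1+0.115)^6 = 149.1190

CHF 149.12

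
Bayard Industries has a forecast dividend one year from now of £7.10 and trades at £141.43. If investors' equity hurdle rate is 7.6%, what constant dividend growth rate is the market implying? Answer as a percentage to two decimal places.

From P₀ = D₁/(r − g), the implied growth is g = r − D₁/P₀.
g = 0.076 − 7.10/141.43 = 0.076 − 0.05020 = 0.02580

2.58%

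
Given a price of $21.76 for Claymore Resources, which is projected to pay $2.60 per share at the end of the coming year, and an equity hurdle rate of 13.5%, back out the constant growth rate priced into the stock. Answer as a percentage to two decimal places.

From P₀ = D₁/(r − g), the implied growth is g = r − D₁/P₀.
g = 0.135 − 2.60/21.76 = 0.135 − 0.11949 = 0.01551

1.55%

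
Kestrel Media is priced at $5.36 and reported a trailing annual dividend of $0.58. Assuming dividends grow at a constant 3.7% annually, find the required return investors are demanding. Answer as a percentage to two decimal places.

Rearranging the constant-growth DDM: r = D₁/P₀ + g.
D₁ = 0.58 × (1 + 0.037) = 0.6015.
r = 0.6015 / 5.36 + 0.037 = 0.11221 + 0.037 = 0.14921

14.92%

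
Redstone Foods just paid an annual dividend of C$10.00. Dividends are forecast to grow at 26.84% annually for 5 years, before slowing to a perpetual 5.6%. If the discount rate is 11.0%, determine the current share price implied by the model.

Two-stage DDM. Project D₁…D_5 at 0.2684, terminal growth 0.056, discount at r = 0.11.
D_1 = 12.6840
D_2 = 16.0884
D_3 = 20.4065
D_4 = 25.8836
D_5 = 32.8308
Terminal value at t=5: TV = D_6/(r−g) = 34.6693/(0.11−0.056) = 642.0241
P₀ = 12.6840/(1+0.11)^1 + 16.0884/(1+0.11)^2 + 20.4065/(1+0.11)^3 + 25.8836/(1+0.11)^4 + 32.8308/(1+0.11)^5 + 642.0241/(1+0.11)^5 = 456.9496

C$456.95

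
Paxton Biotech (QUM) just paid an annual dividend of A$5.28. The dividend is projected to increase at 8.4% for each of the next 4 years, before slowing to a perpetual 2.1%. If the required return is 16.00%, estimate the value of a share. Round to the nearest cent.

A$47.46

Two-stage DDM. Project D₁…D_4 at 0.084, terminal growth 0.021, discount at r = 0.16.
D_1 = 5.7235
D_2 = 6.2043
D_3 = 6.7255
D_4 = 7.2904
Terminal value at t=4: TV = D_5/(r−g) = 7.4435/(0.16−0.021) = 53.5503
P₀ = 5.7235/(1+0.16)^1 + 6.2043/(1+0.16)^2 + 6.7255/(1+0.16)^3 + 7.2904/(1+0.16)^4 + 53.5503/(1+0.16)^4 = 47.4554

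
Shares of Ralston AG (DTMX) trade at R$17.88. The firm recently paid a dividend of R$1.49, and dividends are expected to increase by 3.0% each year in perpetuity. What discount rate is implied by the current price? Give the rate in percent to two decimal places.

Rearranging the constant-growth DDM: r = D₁/P₀ + g.
D₁ = 1.49 × (1 + 0.03) = 1.5347.
r = 1.5347 / 17.88 + 0.03 = 0.08583 + 0.03 = 0.11583

11.58%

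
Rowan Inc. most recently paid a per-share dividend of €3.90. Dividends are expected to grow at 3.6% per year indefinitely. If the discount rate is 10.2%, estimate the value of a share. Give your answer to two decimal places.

Gordon growth model: P₀ = D₁/(r − g). D₁ = 3.90 × (1 + 0.036) = 4.0404.
P₀ = 4.0404 / (0.102 − 0.036) = 4.0404 / 0.066 = 61.2182

€61.22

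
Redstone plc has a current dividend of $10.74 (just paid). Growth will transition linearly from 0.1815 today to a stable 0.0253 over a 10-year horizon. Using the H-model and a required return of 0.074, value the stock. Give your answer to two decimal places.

$398.35

H-model: P₀ = D₀[(1+g_L) + H(g_S−g_L)]/(r−g_L), with H = 10/2 = 5.
P₀ = 10.74 × [(1+0.0253) + 5×(0.1815−0.0253)] / (0.074−0.0253)
   = 10.74 × 1.8063 / 0.0487 = 398.3503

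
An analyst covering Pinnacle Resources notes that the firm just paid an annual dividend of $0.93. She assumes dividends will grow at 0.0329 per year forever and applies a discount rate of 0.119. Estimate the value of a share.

Gordon growth model: P₀ = D₁/(r − g). D₁ = 0.93 × (1 + 0.0329) = 0.9606.
P₀ = 0.9606 / (0.119 − 0.0329) = 0.9606 / 0.0861 = 11.1568

$11.16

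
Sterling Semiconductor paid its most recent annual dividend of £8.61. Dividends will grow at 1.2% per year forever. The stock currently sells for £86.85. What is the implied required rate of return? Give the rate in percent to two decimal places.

11.23%

Rearranging the constant-growth DDM: r = D₁/P₀ + g.
D₁ = 8.61 × (1 + 0.012) = 8.7133.
r = 8.7133 / 86.85 + 0.012 = 0.10033 + 0.012 = 0.11233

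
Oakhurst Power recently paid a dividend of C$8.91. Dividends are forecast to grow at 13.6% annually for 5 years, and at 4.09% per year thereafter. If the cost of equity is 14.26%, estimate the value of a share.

C$132.37

Two-stage DDM. Project D₁…D_5 at 0.136, terminal growth 0.0409, discount at r = 0.1426.
D_1 = 10.1218
D_2 = 11.4983
D_3 = 13.0621
D_4 = 14.8385
D_5 = 16.8566
Terminal value at t=5: TV = D_6/(r−g) = 17.5460/(0.1426−0.0409) = 172.5271
P₀ = 10.1218/(1+0.1426)^1 + 11.4983/(1+0.1426)^2 + 13.0621/(1+0.1426)^3 + 14.8385/(1+0.1426)^4 + 16.8566/(1+0.1426)^5 + 172.5271/(1+0.1426)^5 = 132.3742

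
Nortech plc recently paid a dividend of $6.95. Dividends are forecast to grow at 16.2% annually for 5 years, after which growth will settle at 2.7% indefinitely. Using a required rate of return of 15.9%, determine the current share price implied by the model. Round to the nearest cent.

Two-stage DDM. Project D₁…D_5 at 0.162, terminal growth 0.027, discount at r = 0.159.
D_1 = 8.0759
D_2 = 9.3842
D_3 = 10.9044
D_4 = 12.6710
D_5 = 14.7236
Terminal value at t=5: TV = D_6/(r−g) = 15.1212/(0.159−0.027) = 114.5544
P₀ = 8.0759/(1+0.159)^1 + 9.3842/(1+0.159)^2 + 10.9044/(1+0.159)^3 + 12.6710/(1+0.159)^4 + 14.7236/(1+0.159)^5 + 114.5544/(1+0.159)^5 = 89.7973

$89.80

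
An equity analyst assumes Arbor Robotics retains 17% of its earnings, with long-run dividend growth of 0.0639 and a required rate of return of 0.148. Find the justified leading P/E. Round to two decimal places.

Payout ratio b = 1 − 0.17 = 0.83.
Justified leading P/E = b/(r−g) = 0.83/(0.148−0.0639) = 9.8692

9.87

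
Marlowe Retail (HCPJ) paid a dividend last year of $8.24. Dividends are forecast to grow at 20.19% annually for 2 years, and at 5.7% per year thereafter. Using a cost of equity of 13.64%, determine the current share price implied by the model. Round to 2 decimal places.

Two-stage DDM. Project D₁…D_2 at 0.2019, terminal growth 0.057, discount at r = 0.1364.
D_1 = 9.9037
D_2 = 11.9032
Terminal value at t=2: TV = D_3/(r−g) = 12.5817/(0.1364−0.057) = 158.4595
P₀ = 9.9037/(1+0.1364)^1 + 11.9032/(1+0.1364)^2 + 158.4595/(1+0.1364)^2 = 140.6354

$140.64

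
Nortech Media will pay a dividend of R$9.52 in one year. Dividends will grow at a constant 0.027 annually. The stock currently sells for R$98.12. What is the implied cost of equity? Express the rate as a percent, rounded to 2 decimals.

12.40%

Rearranging the constant-growth DDM: r = D₁/P₀ + g.
r = 9.5200 / 98.12 + 0.027 = 0.09702 + 0.027 = 0.12402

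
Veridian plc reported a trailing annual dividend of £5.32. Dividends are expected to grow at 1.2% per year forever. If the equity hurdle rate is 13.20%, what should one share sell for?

Gordon growth model: P₀ = D₁/(r − g). D₁ = 5.32 × (1 + 0.012) = 5.3838.
P₀ = 5.3838 / (0.132 − 0.012) = 5.3838 / 0.12 = 44.8653

£44.87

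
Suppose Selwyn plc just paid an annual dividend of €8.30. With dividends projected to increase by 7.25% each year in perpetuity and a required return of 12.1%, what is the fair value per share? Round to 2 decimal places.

€183.54

Gordon growth model: P₀ = D₁/(r − g). D₁ = 8.30 × (1 + 0.0725) = 8.9018.
P₀ = 8.9018 / (0.121 − 0.0725) = 8.9018 / 0.0485 = 183.5412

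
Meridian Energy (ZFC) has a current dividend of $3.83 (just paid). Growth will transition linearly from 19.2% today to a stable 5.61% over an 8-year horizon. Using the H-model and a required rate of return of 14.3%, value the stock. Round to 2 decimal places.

H-model: P₀ = D₀[(1+g_L) + H(g_S−g_L)]/(r−g_L), with H = 8/2 = 4.
P₀ = 3.83 × [(1+0.0561) + 4×(0.192−0.0561)] / (0.143−0.0561)
   = 3.83 × 1.5997 / 0.0869 = 70.5046

$70.50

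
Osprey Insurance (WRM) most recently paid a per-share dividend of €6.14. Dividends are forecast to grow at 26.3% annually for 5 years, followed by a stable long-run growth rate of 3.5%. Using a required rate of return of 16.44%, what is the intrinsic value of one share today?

€113.17

Two-stage DDM. Project D₁…D_5 at 0.263, terminal growth 0.035, discount at r = 0.1644.
D_1 = 7.7548
D_2 = 9.7943
D_3 = 12.3702
D_4 = 15.6236
D_5 = 19.7326
Terminal value at t=5: TV = D_6/(r−g) = 20.4233/(0.1644−0.035) = 157.8306
P₀ = 7.7548/(1+0.1644)^1 + 9.7943/(1+0.1644)^2 + 12.3702/(1+0.1644)^3 + 15.6236/(1+0.1644)^4 + 19.7326/(1+0.1644)^5 + 157.8306/(1+0.1644)^5 = 113.1734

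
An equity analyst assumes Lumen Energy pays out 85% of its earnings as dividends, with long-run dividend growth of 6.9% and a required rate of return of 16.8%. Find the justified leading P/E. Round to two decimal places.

Justified leading P/E = b/(r−g) = 0.85/(0.168−0.069) = 8.5859

8.59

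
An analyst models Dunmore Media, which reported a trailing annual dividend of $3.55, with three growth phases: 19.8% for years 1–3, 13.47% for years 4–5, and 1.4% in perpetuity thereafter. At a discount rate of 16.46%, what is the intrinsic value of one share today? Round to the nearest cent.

$43.41

Three-stage DDM. Project D₁…D_5; terminal Gordon value at t=5 with g = 0.014; discount at r = 0.1646.
D_1 = 4.2529
D_2 = 5.0950
D_3 = 6.1038
D_4 = 6.9260
D_5 = 7.8589
TV_5 = 7.9689/(0.1646−0.014) = 52.9144
P₀ = Σ Dₜ/(1+r)ᵗ + TV_5/(1+r)^5 = 43.4057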